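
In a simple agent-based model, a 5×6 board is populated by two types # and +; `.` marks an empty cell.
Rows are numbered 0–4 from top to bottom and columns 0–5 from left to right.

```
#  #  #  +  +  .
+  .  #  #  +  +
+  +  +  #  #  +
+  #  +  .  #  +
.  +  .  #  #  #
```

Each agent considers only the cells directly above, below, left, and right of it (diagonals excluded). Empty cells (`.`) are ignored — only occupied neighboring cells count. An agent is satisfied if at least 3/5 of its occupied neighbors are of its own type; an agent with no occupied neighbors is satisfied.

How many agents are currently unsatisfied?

(0,0)# 1/2 not
(0,1)# 2/2 satisfied
(0,2)# 2/3 satisfied
(0,3)+ 1/3 not
(0,4)+ 2/2 satisfied
(1,0)+ 1/2 not
(1,2)# 2/3 satisfied
(1,3)# 2/4 not
(1,4)+ 2/4 not
(1,5)+ 2/2 satisfied
(2,0)+ 3/3 satisfied
(2,1)+ 2/3 satisfied
(2,2)+ 2/4 not
(2,3)# 2/3 satisfied
(2,4)# 2/4 not
(2,5)+ 2/3 satisfied
(3,0)+ 1/2 not
(3,1)# 0/4 not
(3,2)+ 1/2 not
(3,4)# 2/3 satisfied
(3,5)+ 1/3 not
(4,1)+ 0/1 not
(4,3)# 1/1 satisfied
(4,4)# 3/3 satisfied
(4,5)# 1/2 not
Unsatisfied: (0,0), (0,3), (1,0), (1,3), (1,4), (2,2), (2,4), (3,0), (3,1), (3,2), (3,5), (4,1), (4,5) — 13 in total.

13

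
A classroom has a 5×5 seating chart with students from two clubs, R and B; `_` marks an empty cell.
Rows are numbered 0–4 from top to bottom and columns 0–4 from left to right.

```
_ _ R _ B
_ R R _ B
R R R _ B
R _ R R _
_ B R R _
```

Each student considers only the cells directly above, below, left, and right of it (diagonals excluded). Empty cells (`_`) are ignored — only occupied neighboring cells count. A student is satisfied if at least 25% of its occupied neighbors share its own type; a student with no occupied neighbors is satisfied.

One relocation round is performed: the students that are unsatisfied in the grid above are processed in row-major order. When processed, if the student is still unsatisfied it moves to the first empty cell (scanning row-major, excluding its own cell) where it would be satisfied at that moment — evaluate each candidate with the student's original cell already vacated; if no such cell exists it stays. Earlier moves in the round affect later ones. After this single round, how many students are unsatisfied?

0

Initially unsatisfied (in order): (4,1).
  (4,1) → (0,0).
Resulting grid:
B _ R _ B
_ R R _ B
R R R _ B
R _ R R _
_ _ R R _
All satisfied now.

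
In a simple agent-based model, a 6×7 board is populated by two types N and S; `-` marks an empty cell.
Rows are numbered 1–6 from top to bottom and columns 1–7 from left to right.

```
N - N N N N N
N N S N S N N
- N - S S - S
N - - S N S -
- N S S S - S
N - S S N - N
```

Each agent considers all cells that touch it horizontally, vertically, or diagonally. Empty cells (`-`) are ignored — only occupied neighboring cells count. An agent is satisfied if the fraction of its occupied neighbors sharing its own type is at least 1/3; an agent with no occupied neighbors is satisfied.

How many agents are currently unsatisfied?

(1,1)N 2/2 satisfied
(1,3)N 3/4 satisfied
(1,4)N 3/5 satisfied
(1,5)N 4/5 satisfied
(1,6)N 4/5 satisfied
(1,7)N 3/3 satisfied
(2,1)N 3/3 satisfied
(2,2)N 4/5 satisfied
(2,3)S 1/6 not
(2,4)N 3/7 satisfied
(2,5)S 2/7 not
(2,6)N 4/7 satisfied
(2,7)N 3/4 satisfied
(3,2)N 3/4 satisfied
(3,4)S 4/6 satisfied
(3,5)S 4/7 satisfied
(3,7)S 1/3 satisfied
(4,1)N 2/2 satisfied
(4,4)S 5/6 satisfied
(4,5)N 0/6 not
(4,6)S 4/5 satisfied
(5,2)N 2/4 satisfied
(5,3)S 4/5 satisfied
(5,4)S 5/7 satisfied
(5,5)S 4/6 satisfied
(5,7)S 1/2 satisfied
(6,1)N 1/1 satisfied
(6,3)S 3/4 satisfied
(6,4)S 4/5 satisfied
(6,5)N 0/3 not
(6,7)N 0/1 not
Unsatisfied: (2,3), (2,5), (4,5), (6,5), (6,7) — 5 in total.

5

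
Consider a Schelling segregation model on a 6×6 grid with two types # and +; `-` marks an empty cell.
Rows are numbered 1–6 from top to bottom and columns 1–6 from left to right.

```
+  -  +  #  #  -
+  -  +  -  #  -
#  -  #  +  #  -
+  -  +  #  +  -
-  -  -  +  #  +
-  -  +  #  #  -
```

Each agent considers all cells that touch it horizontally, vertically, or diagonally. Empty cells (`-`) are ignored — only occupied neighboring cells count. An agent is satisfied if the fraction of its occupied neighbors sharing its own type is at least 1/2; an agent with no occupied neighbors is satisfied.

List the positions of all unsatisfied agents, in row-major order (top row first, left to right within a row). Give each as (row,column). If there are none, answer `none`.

Row 1: (1,1)+ 1/1 ok · (1,3)+ 1/2 ok · (1,4)# 2/4 ok · (1,5)# 2/2 ok
Row 2: (2,1)+ 1/2 ok · (2,3)+ 2/4 ok · (2,5)# 3/4 ok
Row 3: (3,1)# 0/2 unhappy · (3,3)# 1/4 unhappy · (3,4)+ 3/7 unhappy · (3,5)# 2/4 ok
Row 4: (4,1)+ 0/1 unhappy · (4,3)+ 2/4 ok · (4,4)# 3/7 unhappy · (4,5)+ 3/6 ok
Row 5: (5,4)+ 3/7 unhappy · (5,5)# 3/6 ok · (5,6)+ 1/3 unhappy
Row 6: (6,3)+ 1/2 ok · (6,4)# 2/4 ok · (6,5)# 2/4 ok

(3,1), (3,3), (3,4), (4,1), (4,4), (5,4), (5,6)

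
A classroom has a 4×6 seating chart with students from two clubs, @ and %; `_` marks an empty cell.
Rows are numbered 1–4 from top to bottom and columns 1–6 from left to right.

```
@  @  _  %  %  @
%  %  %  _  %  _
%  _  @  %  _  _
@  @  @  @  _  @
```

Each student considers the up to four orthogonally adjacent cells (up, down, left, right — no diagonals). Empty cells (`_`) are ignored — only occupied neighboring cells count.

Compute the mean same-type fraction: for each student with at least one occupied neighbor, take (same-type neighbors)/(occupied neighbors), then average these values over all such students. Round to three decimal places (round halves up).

Row 1: (1,1)@ 1/2 · (1,2)@ 1/2 · (1,4)% 1/1 · (1,5)% 2/3 · (1,6)@ 0/1
Row 2: (2,1)% 2/3 · (2,2)% 2/3 · (2,3)% 1/2 · (2,5)% 1/1
Row 3: (3,1)% 1/2 · (3,3)@ 1/3 · (3,4)% 0/2
Row 4: (4,1)@ 1/2 · (4,2)@ 2/2 · (4,3)@ 3/3 · (4,4)@ 1/2 · (4,6)@ — no occupied neighbors
Sum over 16 students: 1/2 + 1/2 + 1/1 + 2/3 + 0/1 + 2/3 + 2/3 + 1/2 + 1/1 + 1/2 + 1/3 + 0/2 + 1/2 + 2/2 + 3/3 + 1/2 = 28/3; mean = 28/3 ÷ 16 = 7/12 = 0.583333… → 0.583.

0.583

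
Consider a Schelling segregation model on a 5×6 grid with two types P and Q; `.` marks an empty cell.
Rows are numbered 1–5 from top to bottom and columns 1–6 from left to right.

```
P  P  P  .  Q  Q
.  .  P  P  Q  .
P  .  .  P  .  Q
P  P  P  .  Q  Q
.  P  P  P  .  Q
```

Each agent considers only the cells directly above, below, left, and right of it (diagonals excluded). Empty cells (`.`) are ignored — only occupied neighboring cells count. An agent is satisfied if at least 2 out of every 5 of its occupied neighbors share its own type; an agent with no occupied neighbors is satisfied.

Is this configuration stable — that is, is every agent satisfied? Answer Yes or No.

(1,1)P 1/1 ✓
(1,2)P 2/2 ✓
(1,3)P 2/2 ✓
(1,5)Q 2/2 ✓
(1,6)Q 1/1 ✓
(2,3)P 2/2 ✓
(2,4)P 2/3 ✓
(2,5)Q 1/2 ✓
(3,1)P 1/1 ✓
(3,4)P 1/1 ✓
(3,6)Q 1/1 ✓
(4,1)P 2/2 ✓
(4,2)P 3/3 ✓
(4,3)P 2/2 ✓
(4,5)Q 1/1 ✓
(4,6)Q 3/3 ✓
(5,2)P 2/2 ✓
(5,3)P 3/3 ✓
(5,4)P 1/1 ✓
(5,6)Q 1/1 ✓
All meet the threshold, so the configuration is stable.

Yes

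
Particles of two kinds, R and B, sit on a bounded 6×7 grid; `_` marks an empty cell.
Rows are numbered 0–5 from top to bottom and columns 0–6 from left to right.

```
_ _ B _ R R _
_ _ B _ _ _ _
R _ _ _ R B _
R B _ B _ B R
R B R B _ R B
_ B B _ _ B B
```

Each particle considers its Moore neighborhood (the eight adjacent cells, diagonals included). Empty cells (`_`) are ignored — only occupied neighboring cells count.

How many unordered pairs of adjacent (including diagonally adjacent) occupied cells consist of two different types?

Scan each occupied cell's neighbors to the right and below (and the two forward diagonals) so each pair is counted once.
From row 0: 0 unlike of 2 pairs (running 0/2).
From row 2: 5 unlike of 7 pairs (running 5/9).
From row 3: 8 unlike of 13 pairs (running 13/22).
From row 4: 9 unlike of 14 pairs (running 22/36).
From row 5: 0 unlike of 2 pairs (running 22/38).
Total adjacent occupied pairs: 38; unlike-type pairs: 22.

22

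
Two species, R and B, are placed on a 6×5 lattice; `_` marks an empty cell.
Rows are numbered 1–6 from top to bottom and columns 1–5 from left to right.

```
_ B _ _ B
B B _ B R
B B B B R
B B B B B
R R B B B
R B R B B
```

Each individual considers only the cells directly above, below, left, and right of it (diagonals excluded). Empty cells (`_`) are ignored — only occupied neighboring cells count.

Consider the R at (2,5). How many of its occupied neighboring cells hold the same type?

1

Occupied neighbors of (2,5): (1,5)=B, (3,5)=R, (2,4)=B.
Same type (R): 1 of 3.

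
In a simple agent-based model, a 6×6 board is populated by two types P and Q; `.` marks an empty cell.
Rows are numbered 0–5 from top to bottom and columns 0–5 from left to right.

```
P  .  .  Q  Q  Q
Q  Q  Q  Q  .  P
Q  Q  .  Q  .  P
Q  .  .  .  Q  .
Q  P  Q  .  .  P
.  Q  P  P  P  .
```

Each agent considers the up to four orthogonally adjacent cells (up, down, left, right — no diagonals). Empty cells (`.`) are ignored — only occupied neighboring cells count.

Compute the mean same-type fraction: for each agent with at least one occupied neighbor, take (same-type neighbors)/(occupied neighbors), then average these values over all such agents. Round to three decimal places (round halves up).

Row 0: (0,0)P 0/1 · (0,3)Q 2/2 · (0,4)Q 2/2 · (0,5)Q 1/2
Row 1: (1,0)Q 2/3 · (1,1)Q 3/3 · (1,2)Q 2/2 · (1,3)Q 3/3 · (1,5)P 1/2
Row 2: (2,0)Q 3/3 · (2,1)Q 2/2 · (2,3)Q 1/1 · (2,5)P 1/1
Row 3: (3,0)Q 2/2 · (3,4)Q — no occupied neighbors
Row 4: (4,0)Q 1/2 · (4,1)P 0/3 · (4,2)Q 0/2 · (4,5)P — no occupied neighbors
Row 5: (5,1)Q 0/2 · (5,2)P 1/3 · (5,3)P 2/2 · (5,4)P 1/1
Sum over 21 agents: 0/1 + 2/2 + 2/2 + 1/2 + 2/3 + 3/3 + 2/2 + 3/3 + 1/2 + 3/3 + 2/2 + 1/1 + 1/1 + 2/2 + 1/2 + 0/3 + 0/2 + 0/2 + 1/3 + 2/2 + 1/1 = 29/2; mean = 29/2 ÷ 21 = 29/42 = 0.690476… → 0.690.

0.690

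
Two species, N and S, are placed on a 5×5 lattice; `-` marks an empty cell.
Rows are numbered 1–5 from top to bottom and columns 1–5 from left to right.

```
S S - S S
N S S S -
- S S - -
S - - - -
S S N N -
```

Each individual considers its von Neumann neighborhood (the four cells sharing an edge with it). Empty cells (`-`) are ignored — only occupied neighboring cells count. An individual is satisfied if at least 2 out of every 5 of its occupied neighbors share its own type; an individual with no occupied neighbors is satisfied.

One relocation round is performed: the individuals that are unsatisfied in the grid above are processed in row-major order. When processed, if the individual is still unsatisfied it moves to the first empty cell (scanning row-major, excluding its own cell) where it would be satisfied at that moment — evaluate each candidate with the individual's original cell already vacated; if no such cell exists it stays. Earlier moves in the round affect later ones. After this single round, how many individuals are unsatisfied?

Initially unsatisfied (in order): (2,1).
  (2,1) → (3,5).
Resulting grid:
S S - S S
- S S S -
- S S - N
S - - - -
S S N N -
All satisfied now.

0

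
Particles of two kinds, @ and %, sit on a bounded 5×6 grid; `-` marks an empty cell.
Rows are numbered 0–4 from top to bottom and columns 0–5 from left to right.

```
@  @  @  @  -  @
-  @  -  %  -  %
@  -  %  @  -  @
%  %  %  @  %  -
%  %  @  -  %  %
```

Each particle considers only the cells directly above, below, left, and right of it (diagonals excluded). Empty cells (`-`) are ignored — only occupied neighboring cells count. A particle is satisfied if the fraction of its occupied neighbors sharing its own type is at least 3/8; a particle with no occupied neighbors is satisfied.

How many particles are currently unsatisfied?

8

(0,0)@ 1/1 ok
(0,1)@ 3/3 ok
(0,2)@ 2/2 ok
(0,3)@ 1/2 ok
(0,5)@ 0/1 unhappy
(1,1)@ 1/1 ok
(1,3)% 0/2 unhappy
(1,5)% 0/2 unhappy
(2,0)@ 0/1 unhappy
(2,2)% 1/2 ok
(2,3)@ 1/3 unhappy
(2,5)@ 0/1 unhappy
(3,0)% 2/3 ok
(3,1)% 3/3 ok
(3,2)% 2/4 ok
(3,3)@ 1/3 unhappy
(3,4)% 1/2 ok
(4,0)% 2/2 ok
(4,1)% 2/3 ok
(4,2)@ 0/2 unhappy
(4,4)% 2/2 ok
(4,5)% 1/1 ok
Unsatisfied: (0,5), (1,3), (1,5), (2,0), (2,3), (2,5), (3,3), (4,2) — 8 in total.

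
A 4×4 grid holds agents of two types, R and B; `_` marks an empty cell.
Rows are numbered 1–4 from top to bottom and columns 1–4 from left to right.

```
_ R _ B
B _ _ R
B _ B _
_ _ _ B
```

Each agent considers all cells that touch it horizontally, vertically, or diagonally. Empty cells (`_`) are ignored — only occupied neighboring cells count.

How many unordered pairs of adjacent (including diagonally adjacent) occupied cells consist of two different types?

Scan each occupied cell's neighbors to the right and below (and the two forward diagonals) so each pair is counted once.
Row 1: R(1,2)–B(2,1)≠ B(1,4)–R(2,4)≠  → 2/2 unlike.
Row 2: B(2,1)–B(3,1)= R(2,4)–B(3,3)≠  → 1/2 unlike.
Row 3: B(3,3)–B(4,4)=  → 0/1 unlike.
Total adjacent occupied pairs: 5; unlike-type pairs: 3.

3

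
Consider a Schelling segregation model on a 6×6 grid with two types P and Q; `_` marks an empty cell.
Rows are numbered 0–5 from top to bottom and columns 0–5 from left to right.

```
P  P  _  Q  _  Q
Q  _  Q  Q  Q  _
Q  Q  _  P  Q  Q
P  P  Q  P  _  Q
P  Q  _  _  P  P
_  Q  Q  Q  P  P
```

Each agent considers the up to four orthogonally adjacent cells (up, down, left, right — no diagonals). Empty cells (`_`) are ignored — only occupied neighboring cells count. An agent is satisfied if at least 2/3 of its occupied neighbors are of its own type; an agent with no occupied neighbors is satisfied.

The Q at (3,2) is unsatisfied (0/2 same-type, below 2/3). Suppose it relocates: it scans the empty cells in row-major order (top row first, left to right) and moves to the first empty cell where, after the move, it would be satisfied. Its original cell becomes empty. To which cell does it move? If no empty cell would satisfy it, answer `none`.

(0,2)

Vacating (3,2). Empty cells in order:
  (0,2): 2/3 same-type → satisfied — stop here.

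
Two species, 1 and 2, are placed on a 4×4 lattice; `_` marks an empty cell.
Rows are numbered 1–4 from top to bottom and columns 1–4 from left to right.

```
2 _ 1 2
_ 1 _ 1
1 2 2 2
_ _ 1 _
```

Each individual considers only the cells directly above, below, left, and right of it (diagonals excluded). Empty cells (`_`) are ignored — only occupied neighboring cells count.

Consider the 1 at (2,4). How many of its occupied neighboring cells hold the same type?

Occupied neighbors of (2,4): (1,4)=2, (3,4)=2.
Same type (1): 0 of 2.

0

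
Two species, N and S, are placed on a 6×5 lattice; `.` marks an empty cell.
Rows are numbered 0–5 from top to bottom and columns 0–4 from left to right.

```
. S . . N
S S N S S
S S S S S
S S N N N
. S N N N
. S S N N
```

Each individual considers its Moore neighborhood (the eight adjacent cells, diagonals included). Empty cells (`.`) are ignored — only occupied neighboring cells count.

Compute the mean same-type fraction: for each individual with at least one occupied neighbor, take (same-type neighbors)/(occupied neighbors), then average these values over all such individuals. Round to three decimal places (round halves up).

0.665

Row 0: (0,1)S 2/3 · (0,4)N 0/2
Row 1: (1,0)S 4/4 · (1,1)S 5/6 · (1,2)N 0/6 · (1,3)S 4/6 · (1,4)S 3/4
Row 2: (2,0)S 5/5 · (2,1)S 6/8 · (2,2)S 5/8 · (2,3)S 4/8 · (2,4)S 3/5
Row 3: (3,0)S 4/4 · (3,1)S 5/7 · (3,2)N 3/8 · (3,3)N 5/8 · (3,4)N 3/5
Row 4: (4,1)S 4/6 · (4,2)N 4/8 · (4,3)N 7/8 · (4,4)N 5/5
Row 5: (5,1)S 2/3 · (5,2)S 2/5 · (5,3)N 4/5 · (5,4)N 3/3
Sum over 25 individuals: 2/3 + 0/2 + 4/4 + 5/6 + 0/6 + 4/6 + 3/4 + 5/5 + 6/8 + 5/8 + 4/8 + 3/5 + 4/4 + 5/7 + 3/8 + 5/8 + 3/5 + 4/6 + 4/8 + 7/8 + 5/5 + 2/3 + 2/5 + 4/5 + 3/3 = 1163/70; mean = 1163/70 ÷ 25 = 1163/1750 = 0.664571… → 0.665.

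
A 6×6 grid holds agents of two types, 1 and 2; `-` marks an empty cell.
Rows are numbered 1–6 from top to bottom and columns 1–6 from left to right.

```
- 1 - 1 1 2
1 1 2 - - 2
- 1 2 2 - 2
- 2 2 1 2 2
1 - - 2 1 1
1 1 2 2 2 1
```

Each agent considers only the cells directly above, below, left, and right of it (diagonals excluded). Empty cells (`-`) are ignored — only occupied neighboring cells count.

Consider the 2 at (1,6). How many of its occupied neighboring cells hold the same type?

Occupied neighbors of (1,6): (2,6)=2, (1,5)=1.
Same type (2): 1 of 2.

1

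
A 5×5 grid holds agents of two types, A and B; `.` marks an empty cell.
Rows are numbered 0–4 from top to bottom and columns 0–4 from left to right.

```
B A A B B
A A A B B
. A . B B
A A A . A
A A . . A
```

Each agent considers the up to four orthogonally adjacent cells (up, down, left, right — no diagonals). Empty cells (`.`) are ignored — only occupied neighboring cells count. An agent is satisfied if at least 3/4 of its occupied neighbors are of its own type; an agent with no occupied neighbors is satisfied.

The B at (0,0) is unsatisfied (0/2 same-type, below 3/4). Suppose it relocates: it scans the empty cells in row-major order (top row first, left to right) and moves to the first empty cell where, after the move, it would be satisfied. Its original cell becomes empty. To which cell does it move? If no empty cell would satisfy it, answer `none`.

Vacating (0,0). Empty cells in order:
  (2,0): 0/3 same-type → still unsatisfied.
  (2,2): 1/4 same-type → still unsatisfied.
  (3,3): 1/3 same-type → still unsatisfied.
  (4,2): 0/2 same-type → still unsatisfied.
  (4,3): 0/1 same-type → still unsatisfied.

none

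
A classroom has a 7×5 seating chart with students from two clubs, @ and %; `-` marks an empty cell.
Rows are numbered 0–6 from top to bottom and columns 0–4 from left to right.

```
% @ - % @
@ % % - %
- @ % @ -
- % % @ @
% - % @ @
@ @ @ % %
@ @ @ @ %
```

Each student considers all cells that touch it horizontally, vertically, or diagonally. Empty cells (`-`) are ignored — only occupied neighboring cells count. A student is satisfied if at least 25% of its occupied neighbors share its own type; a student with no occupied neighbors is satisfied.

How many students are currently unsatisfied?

(0,0)% 1/3 ✓
(0,1)@ 1/4 ✓
(0,3)% 2/3 ✓
(0,4)@ 0/2 ✗
(1,0)@ 2/4 ✓
(1,1)% 3/6 ✓
(1,2)% 3/6 ✓
(1,4)% 1/3 ✓
(2,1)@ 1/6 ✗
(2,2)% 4/7 ✓
(2,3)@ 2/6 ✓
(3,1)% 4/5 ✓
(3,2)% 3/7 ✓
(3,3)@ 4/7 ✓
(3,4)@ 4/4 ✓
(4,0)% 1/3 ✓
(4,2)% 3/7 ✓
(4,3)@ 4/8 ✓
(4,4)@ 3/5 ✓
(5,0)@ 3/4 ✓
(5,1)@ 5/7 ✓
(5,2)@ 5/7 ✓
(5,3)% 3/8 ✓
(5,4)% 2/5 ✓
(6,0)@ 3/3 ✓
(6,1)@ 5/5 ✓
(6,2)@ 4/5 ✓
(6,3)@ 2/5 ✓
(6,4)% 2/3 ✓
Unsatisfied: (0,4), (2,1) — 2 in total.

2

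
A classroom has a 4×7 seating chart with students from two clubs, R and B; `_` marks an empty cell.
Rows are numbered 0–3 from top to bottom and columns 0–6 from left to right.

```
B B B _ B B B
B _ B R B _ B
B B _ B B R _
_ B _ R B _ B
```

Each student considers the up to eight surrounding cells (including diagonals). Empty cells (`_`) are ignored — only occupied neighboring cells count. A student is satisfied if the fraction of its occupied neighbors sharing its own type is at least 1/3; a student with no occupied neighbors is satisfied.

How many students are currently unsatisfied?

4

(0,0)B 2/2 ok
(0,1)B 4/4 ok
(0,2)B 2/3 ok
(0,4)B 2/3 ok
(0,5)B 4/4 ok
(0,6)B 2/2 ok
(1,0)B 4/4 ok
(1,2)B 4/5 ok
(1,3)R 0/6 unhappy
(1,4)B 4/6 ok
(1,6)B 2/3 ok
(2,0)B 3/3 ok
(2,1)B 4/4 ok
(2,3)B 4/6 ok
(2,4)B 3/6 ok
(2,5)R 0/5 unhappy
(3,1)B 2/2 ok
(3,3)R 0/3 unhappy
(3,4)B 2/4 ok
(3,6)B 0/1 unhappy
Unsatisfied: (1,3), (2,5), (3,3), (3,6) — 4 in total.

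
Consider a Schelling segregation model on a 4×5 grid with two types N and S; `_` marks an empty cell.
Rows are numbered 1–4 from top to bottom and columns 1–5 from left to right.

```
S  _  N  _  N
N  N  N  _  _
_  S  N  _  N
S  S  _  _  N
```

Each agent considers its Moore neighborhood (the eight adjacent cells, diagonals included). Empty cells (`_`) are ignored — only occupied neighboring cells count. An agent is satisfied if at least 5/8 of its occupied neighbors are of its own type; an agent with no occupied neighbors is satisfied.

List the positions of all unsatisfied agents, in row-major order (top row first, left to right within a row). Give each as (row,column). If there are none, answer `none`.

(1,1)S 0/2 not
(1,3)N 2/2 satisfied
(1,5)N 0/0 satisfied
(2,1)N 1/3 not
(2,2)N 4/6 satisfied
(2,3)N 3/4 satisfied
(3,2)S 2/6 not
(3,3)N 2/4 not
(3,5)N 1/1 satisfied
(4,1)S 2/2 satisfied
(4,2)S 2/3 satisfied
(4,5)N 1/1 satisfied

(1,1), (2,1), (3,2), (3,3)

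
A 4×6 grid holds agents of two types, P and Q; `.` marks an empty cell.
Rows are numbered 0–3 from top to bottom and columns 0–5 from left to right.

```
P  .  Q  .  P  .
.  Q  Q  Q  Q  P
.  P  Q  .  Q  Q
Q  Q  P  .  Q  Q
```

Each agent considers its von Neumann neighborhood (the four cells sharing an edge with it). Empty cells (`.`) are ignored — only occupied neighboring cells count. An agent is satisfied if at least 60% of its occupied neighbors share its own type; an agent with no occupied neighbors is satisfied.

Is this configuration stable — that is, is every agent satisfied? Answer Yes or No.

No

Row 0: (0,0)P 0/0 ok · (0,2)Q 1/1 ok · (0,4)P 0/1 unhappy
Row 1: (1,1)Q 1/2 unhappy · (1,2)Q 4/4 ok · (1,3)Q 2/2 ok · (1,4)Q 2/4 unhappy · (1,5)P 0/2 unhappy
Row 2: (2,1)P 0/3 unhappy · (2,2)Q 1/3 unhappy · (2,4)Q 3/3 ok · (2,5)Q 2/3 ok
Row 3: (3,0)Q 1/1 ok · (3,1)Q 1/3 unhappy · (3,2)P 0/2 unhappy · (3,4)Q 2/2 ok · (3,5)Q 2/2 ok
For instance (0,4) has only 0/1 same-type neighbors, below 3/5.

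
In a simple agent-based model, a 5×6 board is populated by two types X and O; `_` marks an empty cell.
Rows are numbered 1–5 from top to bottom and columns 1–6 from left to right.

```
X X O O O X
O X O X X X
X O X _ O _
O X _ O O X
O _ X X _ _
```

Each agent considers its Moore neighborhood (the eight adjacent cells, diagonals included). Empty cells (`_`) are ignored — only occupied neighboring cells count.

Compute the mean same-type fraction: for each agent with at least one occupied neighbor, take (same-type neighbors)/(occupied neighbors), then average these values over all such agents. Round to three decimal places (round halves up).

Row 1: (1,1)X 2/3 · (1,2)X 2/5 · (1,3)O 2/5 · (1,4)O 3/5 · (1,5)O 1/5 · (1,6)X 2/3
Row 2: (2,1)O 1/5 · (2,2)X 4/8 · (2,3)O 3/7 · (2,4)X 2/7 · (2,5)X 3/6 · (2,6)X 2/4
Row 3: (3,1)X 2/5 · (3,2)O 3/7 · (3,3)X 3/6 · (3,5)O 2/6
Row 4: (4,1)O 2/4 · (4,2)X 3/6 · (4,4)O 2/5 · (4,5)O 2/4 · (4,6)X 0/2
Row 5: (5,1)O 1/2 · (5,3)X 2/3 · (5,4)X 1/3
Sum over 24 agents: 2/3 + 2/5 + 2/5 + 3/5 + 1/5 + 2/3 + 1/5 + 4/8 + 3/7 + 2/7 + 3/6 + 2/4 + 2/5 + 3/7 + 3/6 + 2/6 + 2/4 + 3/6 + 2/5 + 2/4 + 0/2 + 1/2 + 2/3 + 1/3 = 1093/105; mean = 1093/105 ÷ 24 = 1093/2520 = 0.433730… → 0.434.

0.434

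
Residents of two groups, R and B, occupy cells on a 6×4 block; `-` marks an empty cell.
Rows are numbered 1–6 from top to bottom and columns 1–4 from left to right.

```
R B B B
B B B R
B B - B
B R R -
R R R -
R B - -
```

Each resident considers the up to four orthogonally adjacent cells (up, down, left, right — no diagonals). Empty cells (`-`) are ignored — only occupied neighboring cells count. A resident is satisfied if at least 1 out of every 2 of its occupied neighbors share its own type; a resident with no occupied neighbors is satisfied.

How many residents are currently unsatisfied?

(1,1)R 0/2 unhappy
(1,2)B 2/3 ok
(1,3)B 3/3 ok
(1,4)B 1/2 ok
(2,1)B 2/3 ok
(2,2)B 4/4 ok
(2,3)B 2/3 ok
(2,4)R 0/3 unhappy
(3,1)B 3/3 ok
(3,2)B 2/3 ok
(3,4)B 0/1 unhappy
(4,1)B 1/3 unhappy
(4,2)R 2/4 ok
(4,3)R 2/2 ok
(5,1)R 2/3 ok
(5,2)R 3/4 ok
(5,3)R 2/2 ok
(6,1)R 1/2 ok
(6,2)B 0/2 unhappy
Unsatisfied: (1,1), (2,4), (3,4), (4,1), (6,2) — 5 in total.

5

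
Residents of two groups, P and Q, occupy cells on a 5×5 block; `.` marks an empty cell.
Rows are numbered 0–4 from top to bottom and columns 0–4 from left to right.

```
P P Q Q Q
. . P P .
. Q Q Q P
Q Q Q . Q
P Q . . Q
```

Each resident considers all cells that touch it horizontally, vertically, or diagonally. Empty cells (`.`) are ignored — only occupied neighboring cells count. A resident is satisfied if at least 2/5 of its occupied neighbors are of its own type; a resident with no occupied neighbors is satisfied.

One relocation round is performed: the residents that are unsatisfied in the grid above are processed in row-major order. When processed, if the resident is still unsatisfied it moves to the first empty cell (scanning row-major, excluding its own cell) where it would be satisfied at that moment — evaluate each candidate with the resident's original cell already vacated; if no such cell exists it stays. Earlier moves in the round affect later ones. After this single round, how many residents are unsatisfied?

4

Initially unsatisfied (in order): (0,2), (1,2), (1,3), (2,4), (4,0).
  (0,2) → (1,1).
  (1,2) → (0,2).
  (1,3) → (1,0).
  (2,4): no empty cell satisfies it; stays.
  (4,0): no empty cell satisfies it; stays.
Resulting grid:
P P P Q Q
P Q . . .
. Q Q Q P
Q Q Q . Q
P Q . . Q
Unsatisfied now: (0,2), (1,1), (2,4), (4,0).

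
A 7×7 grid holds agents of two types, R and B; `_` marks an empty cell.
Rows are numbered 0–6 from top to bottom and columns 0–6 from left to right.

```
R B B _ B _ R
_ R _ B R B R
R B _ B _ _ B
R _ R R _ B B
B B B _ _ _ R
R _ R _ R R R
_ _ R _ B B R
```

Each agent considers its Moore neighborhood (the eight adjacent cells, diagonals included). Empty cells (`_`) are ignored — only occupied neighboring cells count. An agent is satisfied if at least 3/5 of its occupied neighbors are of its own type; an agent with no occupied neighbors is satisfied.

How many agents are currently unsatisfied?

Row 0: (0,0)R 1/2 ✗ · (0,1)B 1/3 ✗ · (0,2)B 2/3 ✓ · (0,4)B 2/3 ✓ · (0,6)R 1/2 ✗
Row 1: (1,1)R 2/5 ✗ · (1,3)B 3/4 ✓ · (1,4)R 0/4 ✗ · (1,5)B 2/5 ✗ · (1,6)R 1/3 ✗
Row 2: (2,0)R 2/3 ✓ · (2,1)B 0/4 ✗ · (2,3)B 1/4 ✗ · (2,6)B 3/4 ✓
Row 3: (3,0)R 1/4 ✗ · (3,2)R 1/5 ✗ · (3,3)R 1/3 ✗ · (3,5)B 2/3 ✓ · (3,6)B 2/3 ✓
Row 4: (4,0)B 1/3 ✗ · (4,1)B 2/6 ✗ · (4,2)B 1/4 ✗ · (4,6)R 2/4 ✗
Row 5: (5,0)R 0/2 ✗ · (5,2)R 1/3 ✗ · (5,4)R 1/3 ✗ · (5,5)R 4/6 ✓ · (5,6)R 3/4 ✓
Row 6: (6,2)R 1/1 ✓ · (6,4)B 1/3 ✗ · (6,5)B 1/5 ✗ · (6,6)R 2/3 ✓
Unsatisfied: (0,0), (0,1), (0,6), (1,1), (1,4), (1,5), (1,6), (2,1), (2,3), (3,0), (3,2), (3,3), (4,0), (4,1), (4,2), (4,6), (5,0), (5,2), (5,4), (6,4), (6,5) — 21 in total.

21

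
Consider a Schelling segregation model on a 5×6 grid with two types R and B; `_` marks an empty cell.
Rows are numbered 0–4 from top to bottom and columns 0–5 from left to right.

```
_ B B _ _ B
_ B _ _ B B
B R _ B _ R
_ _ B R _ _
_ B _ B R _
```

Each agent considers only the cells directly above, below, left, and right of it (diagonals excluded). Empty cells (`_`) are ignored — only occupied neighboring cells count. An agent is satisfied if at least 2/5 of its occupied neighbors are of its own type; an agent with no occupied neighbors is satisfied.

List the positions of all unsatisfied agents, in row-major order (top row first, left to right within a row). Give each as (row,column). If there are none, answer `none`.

(2,0), (2,1), (2,3), (2,5), (3,2), (3,3), (4,3), (4,4)

(0,1)B 2/2 ok
(0,2)B 1/1 ok
(0,5)B 1/1 ok
(1,1)B 1/2 ok
(1,4)B 1/1 ok
(1,5)B 2/3 ok
(2,0)B 0/1 unhappy
(2,1)R 0/2 unhappy
(2,3)B 0/1 unhappy
(2,5)R 0/1 unhappy
(3,2)B 0/1 unhappy
(3,3)R 0/3 unhappy
(4,1)B 0/0 ok
(4,3)B 0/2 unhappy
(4,4)R 0/1 unhappy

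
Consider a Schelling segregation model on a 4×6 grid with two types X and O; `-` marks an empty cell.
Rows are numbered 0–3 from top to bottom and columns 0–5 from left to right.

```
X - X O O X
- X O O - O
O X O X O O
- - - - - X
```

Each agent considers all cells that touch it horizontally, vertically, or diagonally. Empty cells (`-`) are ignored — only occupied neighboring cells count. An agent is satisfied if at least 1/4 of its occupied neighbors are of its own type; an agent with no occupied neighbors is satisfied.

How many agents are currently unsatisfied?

(0,0)X 1/1 ✓
(0,2)X 1/4 ✓
(0,3)O 3/4 ✓
(0,4)O 3/4 ✓
(0,5)X 0/2 ✗
(1,1)X 3/6 ✓
(1,2)O 3/7 ✓
(1,3)O 5/7 ✓
(1,5)O 3/4 ✓
(2,0)O 0/2 ✗
(2,1)X 1/4 ✓
(2,2)O 2/5 ✓
(2,3)X 0/4 ✗
(2,4)O 3/5 ✓
(2,5)O 2/3 ✓
(3,5)X 0/2 ✗
Unsatisfied: (0,5), (2,0), (2,3), (3,5) — 4 in total.

4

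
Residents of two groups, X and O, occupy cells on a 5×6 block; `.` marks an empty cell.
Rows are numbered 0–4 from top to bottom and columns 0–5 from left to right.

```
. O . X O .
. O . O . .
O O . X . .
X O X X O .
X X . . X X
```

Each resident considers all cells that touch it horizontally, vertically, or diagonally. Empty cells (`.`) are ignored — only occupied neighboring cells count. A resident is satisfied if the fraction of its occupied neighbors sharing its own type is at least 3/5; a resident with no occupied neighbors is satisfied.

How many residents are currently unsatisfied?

8

Row 0: (0,1)O 1/1 ✓ · (0,3)X 0/2 ✗ · (0,4)O 1/2 ✗
Row 1: (1,1)O 3/3 ✓ · (1,3)O 1/3 ✗
Row 2: (2,0)O 3/4 ✓ · (2,1)O 3/5 ✓ · (2,3)X 2/4 ✗
Row 3: (3,0)X 2/5 ✗ · (3,1)O 2/6 ✗ · (3,2)X 3/5 ✓ · (3,3)X 3/4 ✓ · (3,4)O 0/4 ✗
Row 4: (4,0)X 2/3 ✓ · (4,1)X 3/4 ✓ · (4,4)X 2/3 ✓ · (4,5)X 1/2 ✗
Unsatisfied: (0,3), (0,4), (1,3), (2,3), (3,0), (3,1), (3,4), (4,5) — 8 in total.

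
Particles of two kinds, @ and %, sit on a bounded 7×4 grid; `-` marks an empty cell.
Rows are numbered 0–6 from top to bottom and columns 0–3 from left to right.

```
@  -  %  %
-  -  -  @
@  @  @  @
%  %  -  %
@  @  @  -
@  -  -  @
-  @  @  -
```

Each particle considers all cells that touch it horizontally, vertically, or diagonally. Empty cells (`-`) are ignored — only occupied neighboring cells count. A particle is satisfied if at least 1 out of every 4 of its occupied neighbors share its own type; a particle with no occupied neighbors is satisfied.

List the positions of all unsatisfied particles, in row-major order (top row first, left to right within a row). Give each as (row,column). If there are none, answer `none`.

Row 0: (0,0)@ 0/0 ✓ · (0,2)% 1/2 ✓ · (0,3)% 1/2 ✓
Row 1: (1,3)@ 2/4 ✓
Row 2: (2,0)@ 1/3 ✓ · (2,1)@ 2/4 ✓ · (2,2)@ 3/5 ✓ · (2,3)@ 2/3 ✓
Row 3: (3,0)% 1/5 ✗ · (3,1)% 1/7 ✗ · (3,3)% 0/3 ✗
Row 4: (4,0)@ 2/4 ✓ · (4,1)@ 3/5 ✓ · (4,2)@ 2/4 ✓
Row 5: (5,0)@ 3/3 ✓ · (5,3)@ 2/2 ✓
Row 6: (6,1)@ 2/2 ✓ · (6,2)@ 2/2 ✓

(3,0), (3,1), (3,3)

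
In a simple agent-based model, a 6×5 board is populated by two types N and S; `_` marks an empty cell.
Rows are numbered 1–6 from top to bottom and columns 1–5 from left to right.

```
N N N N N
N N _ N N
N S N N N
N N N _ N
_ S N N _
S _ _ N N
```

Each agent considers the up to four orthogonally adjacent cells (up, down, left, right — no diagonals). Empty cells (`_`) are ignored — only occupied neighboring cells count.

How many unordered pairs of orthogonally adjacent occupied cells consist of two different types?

Scan each occupied cell's neighbors to the right and below so each pair is counted once.
Row 1: N(1,1)–N(1,2)= N(1,1)–N(2,1)= N(1,2)–N(1,3)= N(1,2)–N(2,2)= N(1,3)–N(1,4)= N(1,4)–N(1,5)= N(1,4)–N(2,4)= N(1,5)–N(2,5)=  → 0/8 unlike.
Row 2: N(2,1)–N(2,2)= N(2,1)–N(3,1)= N(2,2)–S(3,2)≠ N(2,4)–N(2,5)= N(2,4)–N(3,4)= N(2,5)–N(3,5)=  → 1/6 unlike.
Row 3: N(3,1)–S(3,2)≠ N(3,1)–N(4,1)= S(3,2)–N(3,3)≠ S(3,2)–N(4,2)≠ N(3,3)–N(3,4)= N(3,3)–N(4,3)= N(3,4)–N(3,5)= N(3,5)–N(4,5)=  → 3/8 unlike.
Row 4: N(4,1)–N(4,2)= N(4,2)–N(4,3)= N(4,2)–S(5,2)≠ N(4,3)–N(5,3)=  → 1/4 unlike.
Row 5: S(5,2)–N(5,3)≠ N(5,3)–N(5,4)= N(5,4)–N(6,4)=  → 1/3 unlike.
Row 6: N(6,4)–N(6,5)=  → 0/1 unlike.
Total adjacent occupied pairs: 30; unlike-type pairs: 6.

6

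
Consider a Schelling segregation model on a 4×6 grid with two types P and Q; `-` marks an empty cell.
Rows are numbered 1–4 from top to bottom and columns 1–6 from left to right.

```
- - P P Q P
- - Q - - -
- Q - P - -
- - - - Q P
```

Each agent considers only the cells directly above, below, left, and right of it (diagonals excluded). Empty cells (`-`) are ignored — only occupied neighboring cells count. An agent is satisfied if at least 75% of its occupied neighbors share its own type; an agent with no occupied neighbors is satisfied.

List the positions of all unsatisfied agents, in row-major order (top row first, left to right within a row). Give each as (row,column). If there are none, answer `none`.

(1,3), (1,4), (1,5), (1,6), (2,3), (4,5), (4,6)

Row 1: (1,3)P 1/2 unhappy · (1,4)P 1/2 unhappy · (1,5)Q 0/2 unhappy · (1,6)P 0/1 unhappy
Row 2: (2,3)Q 0/1 unhappy
Row 3: (3,2)Q 0/0 ok · (3,4)P 0/0 ok
Row 4: (4,5)Q 0/1 unhappy · (4,6)P 0/1 unhappy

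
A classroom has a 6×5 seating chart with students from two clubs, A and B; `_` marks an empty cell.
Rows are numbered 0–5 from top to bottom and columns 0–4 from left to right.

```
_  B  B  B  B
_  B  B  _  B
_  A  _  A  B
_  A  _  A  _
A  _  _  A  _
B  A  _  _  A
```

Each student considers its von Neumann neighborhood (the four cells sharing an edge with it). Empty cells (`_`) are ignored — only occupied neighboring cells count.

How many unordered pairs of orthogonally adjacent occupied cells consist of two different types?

4

Scan each occupied cell's neighbors to the right and below so each pair is counted once.
Row 0: B(0,1)–B(0,2)= B(0,1)–B(1,1)= B(0,2)–B(0,3)= B(0,2)–B(1,2)= B(0,3)–B(0,4)= B(0,4)–B(1,4)=  → 0/6 unlike.
Row 1: B(1,1)–B(1,2)= B(1,1)–A(2,1)≠ B(1,4)–B(2,4)=  → 1/3 unlike.
Row 2: A(2,1)–A(3,1)= A(2,3)–B(2,4)≠ A(2,3)–A(3,3)=  → 1/3 unlike.
Row 3: A(3,3)–A(4,3)=  → 0/1 unlike.
Row 4: A(4,0)–B(5,0)≠  → 1/1 unlike.
Row 5: B(5,0)–A(5,1)≠  → 1/1 unlike.
Total adjacent occupied pairs: 15; unlike-type pairs: 4.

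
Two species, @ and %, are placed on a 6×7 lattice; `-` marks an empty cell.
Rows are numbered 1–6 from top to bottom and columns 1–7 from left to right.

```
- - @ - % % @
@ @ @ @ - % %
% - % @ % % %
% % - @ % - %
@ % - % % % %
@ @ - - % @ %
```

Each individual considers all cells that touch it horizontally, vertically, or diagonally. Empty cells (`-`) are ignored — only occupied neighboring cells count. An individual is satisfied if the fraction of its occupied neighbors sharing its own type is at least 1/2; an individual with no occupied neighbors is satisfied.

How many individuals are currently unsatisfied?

6

Row 1: (1,3)@ 3/3 ✓ · (1,5)% 2/3 ✓ · (1,6)% 3/4 ✓ · (1,7)@ 0/3 ✗
Row 2: (2,1)@ 1/2 ✓ · (2,2)@ 3/5 ✓ · (2,3)@ 4/5 ✓ · (2,4)@ 3/6 ✓ · (2,6)% 6/7 ✓ · (2,7)% 4/5 ✓
Row 3: (3,1)% 2/4 ✓ · (3,3)% 1/6 ✗ · (3,4)@ 3/6 ✓ · (3,5)% 3/6 ✓ · (3,6)% 6/6 ✓ · (3,7)% 4/4 ✓
Row 4: (4,1)% 3/4 ✓ · (4,2)% 4/5 ✓ · (4,4)@ 1/6 ✗ · (4,5)% 5/7 ✓ · (4,7)% 4/4 ✓
Row 5: (5,1)@ 2/5 ✗ · (5,2)% 2/5 ✗ · (5,4)% 3/4 ✓ · (5,5)% 4/6 ✓ · (5,6)% 6/7 ✓ · (5,7)% 3/4 ✓
Row 6: (6,1)@ 2/3 ✓ · (6,2)@ 2/3 ✓ · (6,5)% 3/4 ✓ · (6,6)@ 0/5 ✗ · (6,7)% 2/3 ✓
Unsatisfied: (1,7), (3,3), (4,4), (5,1), (5,2), (6,6) — 6 in total.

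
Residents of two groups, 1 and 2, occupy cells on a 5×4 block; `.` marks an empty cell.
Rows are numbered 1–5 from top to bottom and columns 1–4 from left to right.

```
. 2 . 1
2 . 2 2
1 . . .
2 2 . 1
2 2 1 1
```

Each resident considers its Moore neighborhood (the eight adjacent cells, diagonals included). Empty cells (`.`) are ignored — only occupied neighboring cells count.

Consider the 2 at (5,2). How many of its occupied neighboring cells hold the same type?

Occupied neighbors of (5,2): (4,1)=2, (4,2)=2, (5,1)=2, (5,3)=1.
Same type (2): 3 of 4.

3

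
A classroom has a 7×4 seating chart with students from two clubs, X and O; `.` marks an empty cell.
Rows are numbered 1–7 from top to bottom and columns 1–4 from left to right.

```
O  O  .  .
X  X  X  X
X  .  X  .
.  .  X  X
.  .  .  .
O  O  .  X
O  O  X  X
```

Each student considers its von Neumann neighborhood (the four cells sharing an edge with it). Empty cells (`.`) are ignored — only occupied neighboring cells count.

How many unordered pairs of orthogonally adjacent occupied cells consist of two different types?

Scan each occupied cell's neighbors to the right and below so each pair is counted once.
Row 1: O(1,1)–O(1,2)= O(1,1)–X(2,1)≠ O(1,2)–X(2,2)≠  → 2/3 unlike.
Row 2: X(2,1)–X(2,2)= X(2,1)–X(3,1)= X(2,2)–X(2,3)= X(2,3)–X(2,4)= X(2,3)–X(3,3)=  → 0/5 unlike.
Row 3: X(3,3)–X(4,3)=  → 0/1 unlike.
Row 4: X(4,3)–X(4,4)=  → 0/1 unlike.
Row 6: O(6,1)–O(6,2)= O(6,1)–O(7,1)= O(6,2)–O(7,2)= X(6,4)–X(7,4)=  → 0/4 unlike.
Row 7: O(7,1)–O(7,2)= O(7,2)–X(7,3)≠ X(7,3)–X(7,4)=  → 1/3 unlike.
Total adjacent occupied pairs: 17; unlike-type pairs: 3.

3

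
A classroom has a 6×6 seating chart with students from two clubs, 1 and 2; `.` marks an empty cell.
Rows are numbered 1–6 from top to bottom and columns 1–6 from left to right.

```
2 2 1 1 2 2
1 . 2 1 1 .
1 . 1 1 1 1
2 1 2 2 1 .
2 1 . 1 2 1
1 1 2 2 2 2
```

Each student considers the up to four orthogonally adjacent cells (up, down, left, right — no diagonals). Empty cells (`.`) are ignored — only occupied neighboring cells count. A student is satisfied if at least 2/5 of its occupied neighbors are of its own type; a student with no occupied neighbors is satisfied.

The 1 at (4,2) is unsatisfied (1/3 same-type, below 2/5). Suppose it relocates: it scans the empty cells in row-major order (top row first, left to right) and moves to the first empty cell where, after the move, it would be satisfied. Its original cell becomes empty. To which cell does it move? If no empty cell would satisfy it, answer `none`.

(2,6)

Vacating (4,2). Empty cells in order:
  (2,2): 1/3 same-type → still unsatisfied.
  (2,6): 2/3 same-type → satisfied — stop here.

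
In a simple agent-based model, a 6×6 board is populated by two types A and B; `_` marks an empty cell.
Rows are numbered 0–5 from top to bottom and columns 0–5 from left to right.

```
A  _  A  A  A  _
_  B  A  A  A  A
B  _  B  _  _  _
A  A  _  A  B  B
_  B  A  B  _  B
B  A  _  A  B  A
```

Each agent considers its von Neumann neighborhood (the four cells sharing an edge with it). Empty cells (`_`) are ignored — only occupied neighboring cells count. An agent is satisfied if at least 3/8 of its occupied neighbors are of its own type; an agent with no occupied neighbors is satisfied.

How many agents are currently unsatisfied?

Row 0: (0,0)A 0/0 ok · (0,2)A 2/2 ok · (0,3)A 3/3 ok · (0,4)A 2/2 ok
Row 1: (1,1)B 0/1 unhappy · (1,2)A 2/4 ok · (1,3)A 3/3 ok · (1,4)A 3/3 ok · (1,5)A 1/1 ok
Row 2: (2,0)B 0/1 unhappy · (2,2)B 0/1 unhappy
Row 3: (3,0)A 1/2 ok · (3,1)A 1/2 ok · (3,3)A 0/2 unhappy · (3,4)B 1/2 ok · (3,5)B 2/2 ok
Row 4: (4,1)B 0/3 unhappy · (4,2)A 0/2 unhappy · (4,3)B 0/3 unhappy · (4,5)B 1/2 ok
Row 5: (5,0)B 0/1 unhappy · (5,1)A 0/2 unhappy · (5,3)A 0/2 unhappy · (5,4)B 0/2 unhappy · (5,5)A 0/2 unhappy
Unsatisfied: (1,1), (2,0), (2,2), (3,3), (4,1), (4,2), (4,3), (5,0), (5,1), (5,3), (5,4), (5,5) — 12 in total.

12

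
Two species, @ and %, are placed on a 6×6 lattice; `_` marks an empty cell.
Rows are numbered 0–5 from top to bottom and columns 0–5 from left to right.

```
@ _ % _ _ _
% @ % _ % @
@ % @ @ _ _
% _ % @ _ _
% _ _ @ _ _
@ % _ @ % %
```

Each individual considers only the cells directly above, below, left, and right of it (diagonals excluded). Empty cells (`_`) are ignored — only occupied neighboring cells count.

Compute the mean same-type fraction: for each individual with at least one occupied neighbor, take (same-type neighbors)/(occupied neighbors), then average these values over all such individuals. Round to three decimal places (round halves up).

Row 0: (0,0)@ 0/1 · (0,2)% 1/1
Row 1: (1,0)% 0/3 · (1,1)@ 0/3 · (1,2)% 1/3 · (1,4)% 0/1 · (1,5)@ 0/1
Row 2: (2,0)@ 0/3 · (2,1)% 0/3 · (2,2)@ 1/4 · (2,3)@ 2/2
Row 3: (3,0)% 1/2 · (3,2)% 0/2 · (3,3)@ 2/3
Row 4: (4,0)% 1/2 · (4,3)@ 2/2
Row 5: (5,0)@ 0/2 · (5,1)% 0/1 · (5,3)@ 1/2 · (5,4)% 1/2 · (5,5)% 1/1
Sum over 21 individuals: 0/1 + 1/1 + 0/3 + 0/3 + 1/3 + 0/1 + 0/1 + 0/3 + 0/3 + 1/4 + 2/2 + 1/2 + 0/2 + 2/3 + 1/2 + 2/2 + 0/2 + 0/1 + 1/2 + 1/2 + 1/1 = 29/4; mean = 29/4 ÷ 21 = 29/84 = 0.345238… → 0.345.

0.345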